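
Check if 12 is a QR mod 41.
By Euler's criterion: 12^{20} ≡ 40 (mod 41). Since this equals -1 (≡ 40), 12 is not a QR.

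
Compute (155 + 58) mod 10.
3

(155 + 58) = 213
213 mod 10 = 3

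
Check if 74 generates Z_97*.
p - 1 = 96 has prime divisors 2, 3. Check 74^(96/q) mod 97 for each: 74^(96/2) = 74^48 ≡ 96, 74^(96/3) = 74^32 ≡ 61 (mod 97). None of these is 1, so 74 has order 96 = φ(97), so it is a primitive root mod 97.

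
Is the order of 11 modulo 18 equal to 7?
No, the actual order is 6, not 7.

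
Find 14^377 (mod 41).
Using Fermat: 14^{40} ≡ 1 (mod 41). 377 ≡ 17 (mod 40). So 14^{377} ≡ 14^{17} ≡ 14 (mod 41)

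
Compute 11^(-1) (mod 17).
14

Using Extended Euclidean Algorithm:
gcd(11, 17) = 1
Bezout coefficients: 11 × -3 + 17 × 2 = 1
So 11 × -3 ≡ 1 (mod 17)
The inverse is -3 mod 17 = 14
Verification: 11 × 14 = 154 = 9 × 17 + 1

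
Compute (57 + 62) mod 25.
19

(57 + 62) = 119
119 mod 25 = 19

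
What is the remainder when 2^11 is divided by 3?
Using Fermat: 2^{2} ≡ 1 (mod 3). 11 ≡ 1 (mod 2). So 2^{11} ≡ 2^{1} ≡ 2 (mod 3)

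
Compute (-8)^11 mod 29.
Using repeated squaring. (-8) ≡ 21 (mod 29). 11 = 8 + 2 + 1 (binary 1011). Repeated squaring mod 29: 21^1 ≡ 21; 21^2 ≡ 21² = 441 ≡ 6; 21^4 ≡ 6² = 36 ≡ 7; 21^8 ≡ 7² = 49 ≡ 20. Multiply: (-8)^11 ≡ 21^8 × 21^2 × 21^1 ≡ 20 × 6 × 21 (mod 29): 20 × 6 = 120 ≡ 4; 4 × 21 = 84 ≡ 26. So (-8)^11 ≡ 26 (mod 29).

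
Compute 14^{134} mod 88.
48

Using successive squaring:
Binary expansion of 134: 10000110
Powers of 14 mod 88 (each is the square of the previous):
  14^1 ≡ 14 (mod 88)
  14^2 ≡ 14² = 196 ≡ 20 (mod 88)
  14^4 ≡ 20² = 400 ≡ 48 (mod 88)
  14^8 ≡ 48² = 2304 ≡ 16 (mod 88)
  14^16 ≡ 16² = 256 ≡ 80 (mod 88)
  14^32 ≡ 80² = 6400 ≡ 64 (mod 88)
  14^64 ≡ 64² = 4096 ≡ 48 (mod 88)
  14^128 ≡ 48² = 2304 ≡ 16 (mod 88)
134 = 128 + 4 + 2, so 14^134 = 14^128 × 14^4 × 14^2 ≡ 16 × 48 × 20 (mod 88)
Multiplying step by step:
  16 × 48 = 768 ≡ 64 (mod 88)
  64 × 20 = 1280 ≡ 48 (mod 88)
Result: 14^134 ≡ 48 (mod 88)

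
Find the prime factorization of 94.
2 × 47

Divide by primes starting from smallest:
94 ÷ 2 = 47
47 ÷ 47 = 1

94 = 2 × 47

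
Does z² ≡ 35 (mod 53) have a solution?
By Euler's criterion: 35^{26} ≡ 52 (mod 53). Since this equals -1 (≡ 52), 35 is not a QR.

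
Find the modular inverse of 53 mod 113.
53^(-1) ≡ 32 (mod 113). Verification: 53 × 32 = 1696 ≡ 1 (mod 113)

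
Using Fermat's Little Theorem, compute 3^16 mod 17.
By Fermat's Little Theorem, 3^{16} ≡ 1 (mod 17) since 17 is prime and gcd(3, 17) = 1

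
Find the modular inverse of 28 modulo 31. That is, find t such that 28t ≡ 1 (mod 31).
10

Using Extended Euclidean Algorithm:
gcd(28, 31) = 1
Bezout coefficients: 28 × 10 + 31 × -9 = 1
So 28 × 10 ≡ 1 (mod 31)
The inverse is 10 mod 31 = 10
Verification: 28 × 10 = 280 = 9 × 31 + 1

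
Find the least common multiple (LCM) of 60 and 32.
480

First find GCD(60, 32) using the Euclidean algorithm:
60 = 1 × 32 + 28
32 = 1 × 28 + 4
28 = 7 × 4 + 0
GCD(60, 32) = 4

LCM formula: LCM(a, b) = (a × b) / GCD(a, b)
LCM(60, 32) = (60 × 32) / 4
LCM(60, 32) = 1920 / 4
LCM(60, 32) = 480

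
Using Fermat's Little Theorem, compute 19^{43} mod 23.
17

By Fermat's Little Theorem, a^(p-1) ≡ 1 (mod p) for prime p and gcd(a, p) = 1
Here p = 23, so 19^22 ≡ 1 (mod 23)
We can reduce the exponent: 43 mod 22 = 21
So 19^43 ≡ 19^21 (mod 23)
Computing: 19^21 mod 23 = 17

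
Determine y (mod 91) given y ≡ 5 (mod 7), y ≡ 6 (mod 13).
19

Using the Chinese Remainder Theorem:
M = product of moduli = 91
For equation 1: M_1 = 13, 13 ≡ 6 (mod 7), inverse of 13 mod 7 is 6 (check: 6 × 6 = 36 ≡ 1 (mod 7))
For equation 2: M_2 = 7, 7 ≡ 7 (mod 13), inverse of 7 mod 13 is 2 (check: 7 × 2 = 14 ≡ 1 (mod 13))
Combine: y ≡ Σ r_i×M_i×(M_i⁻¹ mod m_i) = 5×13×6 + 6×7×2 = 390 + 84 = 474
474 mod 91 = 19
y ≡ 19 (mod 91)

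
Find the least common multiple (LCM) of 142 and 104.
7384

First find GCD(142, 104) using the Euclidean algorithm:
142 = 1 × 104 + 38
104 = 2 × 38 + 28
38 = 1 × 28 + 10
28 = 2 × 10 + 8
10 = 1 × 8 + 2
8 = 4 × 2 + 0
GCD(142, 104) = 2

LCM formula: LCM(a, b) = (a × b) / GCD(a, b)
LCM(142, 104) = (142 × 104) / 2
LCM(142, 104) = 14768 / 2
LCM(142, 104) = 7384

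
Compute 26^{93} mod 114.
20

Using successive squaring:
Binary expansion of 93: 1011101
Powers of 26 mod 114 (each is the square of the previous):
  26^1 ≡ 26 (mod 114)
  26^2 ≡ 26² = 676 ≡ 106 (mod 114)
  26^4 ≡ 106² = 11236 ≡ 64 (mod 114)
  26^8 ≡ 64² = 4096 ≡ 106 (mod 114)
  26^16 ≡ 106² = 11236 ≡ 64 (mod 114)
  26^32 ≡ 64² = 4096 ≡ 106 (mod 114)
  26^64 ≡ 106² = 11236 ≡ 64 (mod 114)
93 = 64 + 16 + 8 + 4 + 1, so 26^93 = 26^64 × 26^16 × 26^8 × 26^4 × 26^1 ≡ 64 × 64 × 106 × 64 × 26 (mod 114)
Multiplying step by step:
  64 × 64 = 4096 ≡ 106 (mod 114)
  106 × 106 = 11236 ≡ 64 (mod 114)
  64 × 64 = 4096 ≡ 106 (mod 114)
  106 × 26 = 2756 ≡ 20 (mod 114)
Result: 26^93 ≡ 20 (mod 114)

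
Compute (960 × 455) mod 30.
0

(960 × 455) = 436800
436800 mod 30 = 0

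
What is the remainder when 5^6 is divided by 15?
6 = 4 + 2 (binary 110). Repeated squaring mod 15: 5^1 ≡ 5; 5^2 ≡ 5² = 25 ≡ 10; 5^4 ≡ 10² = 100 ≡ 10. Multiply: 5^6 = 5^4 × 5^2 ≡ 10 × 10 (mod 15): 10 × 10 = 100 ≡ 10. So 5^6 ≡ 10 (mod 15).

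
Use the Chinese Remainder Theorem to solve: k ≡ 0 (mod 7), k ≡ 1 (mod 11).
56

Using the Chinese Remainder Theorem:
M = product of moduli = 77
For equation 1: M_1 = 11, 11 ≡ 4 (mod 7), inverse of 11 mod 7 is 2 (check: 4 × 2 = 8 ≡ 1 (mod 7))
For equation 2: M_2 = 7, 7 ≡ 7 (mod 11), inverse of 7 mod 11 is 8 (check: 7 × 8 = 56 ≡ 1 (mod 11))
Combine: k ≡ Σ r_i×M_i×(M_i⁻¹ mod m_i) = 0×11×2 + 1×7×8 = 0 + 56 = 56
56 mod 77 = 56
k ≡ 56 (mod 77)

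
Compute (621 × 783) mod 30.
3

(621 × 783) = 486243
486243 mod 30 = 3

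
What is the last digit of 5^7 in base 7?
7 = 4 + 2 + 1 (binary 111). Repeated squaring mod 7: 5^1 ≡ 5; 5^2 ≡ 5² = 25 ≡ 4; 5^4 ≡ 4² = 16 ≡ 2. Multiply: 5^7 = 5^4 × 5^2 × 5^1 ≡ 2 × 4 × 5 (mod 7): 2 × 4 = 8 ≡ 1; 1 × 5 = 5 ≡ 5. So 5^7 ≡ 5 (mod 7).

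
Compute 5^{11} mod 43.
34

Using successive squaring:
Binary expansion of 11: 1011
Powers of 5 mod 43 (each is the square of the previous):
  5^1 ≡ 5 (mod 43)
  5^2 ≡ 5² = 25 ≡ 25 (mod 43)
  5^4 ≡ 25² = 625 ≡ 23 (mod 43)
  5^8 ≡ 23² = 529 ≡ 13 (mod 43)
11 = 8 + 2 + 1, so 5^11 = 5^8 × 5^2 × 5^1 ≡ 13 × 25 × 5 (mod 43)
Multiplying step by step:
  13 × 25 = 325 ≡ 24 (mod 43)
  24 × 5 = 120 ≡ 34 (mod 43)
Result: 5^11 ≡ 34 (mod 43)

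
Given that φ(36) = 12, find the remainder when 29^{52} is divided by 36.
By Euler: 29^{12} ≡ 1 (mod 36) since gcd(29, 36) = 1. 52 = 4×12 + 4. So 29^{52} ≡ 29^{4} ≡ 25 (mod 36)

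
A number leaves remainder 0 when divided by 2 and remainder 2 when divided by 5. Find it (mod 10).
M = 2 × 5 = 10. M₁ = 5, y₁ ≡ 1 (mod 2). M₂ = 2, y₂ ≡ 3 (mod 5). t = 0×5×1 + 2×2×3 ≡ 2 (mod 10)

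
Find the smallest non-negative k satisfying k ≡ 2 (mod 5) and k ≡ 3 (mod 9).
M = 5 × 9 = 45. M₁ = 9, y₁ ≡ 4 (mod 5). M₂ = 5, y₂ ≡ 2 (mod 9). k = 2×9×4 + 3×5×2 ≡ 12 (mod 45)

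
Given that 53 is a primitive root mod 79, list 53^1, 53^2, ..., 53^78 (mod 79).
g^1, g^2, ..., g^{78} mod 79: {53, 44, 41, 40, 66, 22, 60, 20, 33, 11, 30, 10, 56, 45, 15, 5, 28, 62, 47, 42, 14, 31, 63, 21, 7, 55, 71, 50, 43, 67, 75, 25, 61, 73, 77, 52, 70, 76, 78, 26, 35, 38, 39, 13, 57, 19, 59, 46, 68, 49, 69, 23, 34, 64, 74, 51, 17, 32, 37, 65, 48, 16, 58, 72, 24, 8, 29, 36, 12, 4, 54, 18, 6, 2, 27, 9, 3, 1}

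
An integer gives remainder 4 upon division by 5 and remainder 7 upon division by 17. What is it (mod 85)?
M = 5 × 17 = 85. M₁ = 17, y₁ ≡ 3 (mod 5). M₂ = 5, y₂ ≡ 7 (mod 17). z = 4×17×3 + 7×5×7 ≡ 24 (mod 85). The smallest positive such number is 24.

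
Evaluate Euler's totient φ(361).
342

Prime factorization: 361 = 19^2
Using the formula φ(n) = n × Π(1 - 1/p) for each prime factor p:
φ(361) = 361 × (1 - 1/19)
φ(361) = 342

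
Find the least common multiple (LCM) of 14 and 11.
154

First find GCD(14, 11) using the Euclidean algorithm:
14 = 1 × 11 + 3
11 = 3 × 3 + 2
3 = 1 × 2 + 1
2 = 2 × 1 + 0
GCD(14, 11) = 1

LCM formula: LCM(a, b) = (a × b) / GCD(a, b)
LCM(14, 11) = (14 × 11) / 1
LCM(14, 11) = 154 / 1
LCM(14, 11) = 154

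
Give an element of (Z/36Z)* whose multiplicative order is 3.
13 has order 3 mod 36 since 13^{3} ≡ 1 (mod 36) and no smaller power works.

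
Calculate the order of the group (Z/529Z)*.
506

Prime factorization: 529 = 23^2
Using the formula φ(n) = n × Π(1 - 1/p) for each prime factor p:
φ(529) = 529 × (1 - 1/23)
φ(529) = 506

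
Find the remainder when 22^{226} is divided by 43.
By Fermat: 22^{42} ≡ 1 (mod 43). 226 = 5×42 + 16. So 22^{226} ≡ 22^{16} ≡ 11 (mod 43)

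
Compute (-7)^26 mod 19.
Using Fermat: (-7)^{18} ≡ 1 (mod 19). 26 ≡ 8 (mod 18). So (-7)^{26} ≡ (-7)^{8} ≡ 11 (mod 19)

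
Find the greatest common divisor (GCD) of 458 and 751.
1

Using the Euclidean algorithm:
458 = 0 × 751 + 458
751 = 1 × 458 + 293
458 = 1 × 293 + 165
293 = 1 × 165 + 128
165 = 1 × 128 + 37
128 = 3 × 37 + 17
37 = 2 × 17 + 3
17 = 5 × 3 + 2
3 = 1 × 2 + 1
2 = 2 × 1 + 0

GCD(458, 751) = 1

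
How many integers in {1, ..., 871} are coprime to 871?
792

Prime factorization: 871 = 13 × 67
Using the formula φ(n) = n × Π(1 - 1/p) for each prime factor p:
φ(871) = 871 × (1 - 1/13) × (1 - 1/67)
φ(871) = 792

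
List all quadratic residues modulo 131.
QRs mod 131: {1, 3, 4, 5, 7, 9, 11, 12, 13, 15, 16, 20, 21, 25, 27, 28, 33, 34, 35, 36, 38, 39, 41, 43, 44, 45, 46, 48, 49, 52, 53, 55, 58, 59, 60, 61, 62, 63, 64, 65, 74, 75, 77, 80, 81, 84, 89, 91, 94, 99, 100, 101, 102, 105, 107, 108, 109, 112, 113, 114, 117, 121, 123, 125, 129}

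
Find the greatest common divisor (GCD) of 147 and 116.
1

Using the Euclidean algorithm:
147 = 1 × 116 + 31
116 = 3 × 31 + 23
31 = 1 × 23 + 8
23 = 2 × 8 + 7
8 = 1 × 7 + 1
7 = 7 × 1 + 0

GCD(147, 116) = 1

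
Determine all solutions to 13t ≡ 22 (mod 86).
48

Since gcd(13, 86) = 1 divides 22, a solution exists.
Multiply both sides by the inverse of 13 mod 86:
  13^(-1) mod 86 = 53
  x ≡ 53 × 22 ≡ 1166 ≡ 48 (mod 86)
Verification: 13 × 48 = 624 = 7 × 86 + 22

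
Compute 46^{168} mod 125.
11

Using successive squaring:
Binary expansion of 168: 10101000
Powers of 46 mod 125 (each is the square of the previous):
  46^1 ≡ 46 (mod 125)
  46^2 ≡ 46² = 2116 ≡ 116 (mod 125)
  46^4 ≡ 116² = 13456 ≡ 81 (mod 125)
  46^8 ≡ 81² = 6561 ≡ 61 (mod 125)
  46^16 ≡ 61² = 3721 ≡ 96 (mod 125)
  46^32 ≡ 96² = 9216 ≡ 91 (mod 125)
  46^64 ≡ 91² = 8281 ≡ 31 (mod 125)
  46^128 ≡ 31² = 961 ≡ 86 (mod 125)
168 = 128 + 32 + 8, so 46^168 = 46^128 × 46^32 × 46^8 ≡ 86 × 91 × 61 (mod 125)
Multiplying step by step:
  86 × 91 = 7826 ≡ 76 (mod 125)
  76 × 61 = 4636 ≡ 11 (mod 125)
Result: 46^168 ≡ 11 (mod 125)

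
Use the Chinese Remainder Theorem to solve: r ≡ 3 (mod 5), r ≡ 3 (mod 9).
M = 5 × 9 = 45. M₁ = 9, y₁ ≡ 4 (mod 5). M₂ = 5, y₂ ≡ 2 (mod 9). r = 3×9×4 + 3×5×2 ≡ 3 (mod 45)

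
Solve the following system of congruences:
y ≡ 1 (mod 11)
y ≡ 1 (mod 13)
1

Using the Chinese Remainder Theorem:
M = product of moduli = 143
For equation 1: M_1 = 13, 13 ≡ 2 (mod 11), inverse of 13 mod 11 is 6 (check: 2 × 6 = 12 ≡ 1 (mod 11))
For equation 2: M_2 = 11, 11 ≡ 11 (mod 13), inverse of 11 mod 13 is 6 (check: 11 × 6 = 66 ≡ 1 (mod 13))
Combine: y ≡ Σ r_i×M_i×(M_i⁻¹ mod m_i) = 1×13×6 + 1×11×6 = 78 + 66 = 144
144 mod 143 = 1
y ≡ 1 (mod 143)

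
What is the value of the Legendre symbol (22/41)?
(22/41) = 22^{20} mod 41 = -1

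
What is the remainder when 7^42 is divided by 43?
Using Fermat: 7^{42} ≡ 1 (mod 43). 42 ≡ 0 (mod 42). So 7^{42} ≡ 7^{0} ≡ 1 (mod 43)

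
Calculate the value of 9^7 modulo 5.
9 ≡ 4 (mod 5). 7 = 4 + 2 + 1 (binary 111). Repeated squaring mod 5: 4^1 ≡ 4; 4^2 ≡ 4² = 16 ≡ 1; 4^4 ≡ 1² = 1 ≡ 1. Multiply: 9^7 ≡ 4^4 × 4^2 × 4^1 ≡ 1 × 1 × 4 (mod 5): 1 × 1 = 1 ≡ 1; 1 × 4 = 4 ≡ 4. So 9^7 ≡ 4 (mod 5).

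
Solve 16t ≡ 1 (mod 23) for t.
16^(-1) ≡ 13 (mod 23). Verification: 16 × 13 = 208 ≡ 1 (mod 23)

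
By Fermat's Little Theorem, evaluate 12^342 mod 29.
By Fermat: 12^{28} ≡ 1 (mod 29). 342 ≡ 6 (mod 28). So 12^{342} ≡ 12^{6} ≡ 28 (mod 29)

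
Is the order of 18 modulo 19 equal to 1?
No, the actual order is 2, not 1.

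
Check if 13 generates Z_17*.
p - 1 = 16 has prime divisors 2. Check 13^(16/q) mod 17 for each: 13^(16/2) = 13^8 ≡ 1 (mod 17). Since 13^8 ≡ 1 (mod 17), the order of 13 divides 8 (in fact the order is 4) ≠ 16, so it is not a primitive root.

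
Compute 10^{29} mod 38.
14

Using successive squaring:
Binary expansion of 29: 11101
Powers of 10 mod 38 (each is the square of the previous):
  10^1 ≡ 10 (mod 38)
  10^2 ≡ 10² = 100 ≡ 24 (mod 38)
  10^4 ≡ 24² = 576 ≡ 6 (mod 38)
  10^8 ≡ 6² = 36 ≡ 36 (mod 38)
  10^16 ≡ 36² = 1296 ≡ 4 (mod 38)
29 = 16 + 8 + 4 + 1, so 10^29 = 10^16 × 10^8 × 10^4 × 10^1 ≡ 4 × 36 × 6 × 10 (mod 38)
Multiplying step by step:
  4 × 36 = 144 ≡ 30 (mod 38)
  30 × 6 = 180 ≡ 28 (mod 38)
  28 × 10 = 280 ≡ 14 (mod 38)
Result: 10^29 ≡ 14 (mod 38)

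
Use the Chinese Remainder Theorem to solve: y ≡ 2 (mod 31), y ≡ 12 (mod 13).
64

Using the Chinese Remainder Theorem:
M = product of moduli = 403
For equation 1: M_1 = 13, 13 ≡ 13 (mod 31), inverse of 13 mod 31 is 12 (check: 13 × 12 = 156 ≡ 1 (mod 31))
For equation 2: M_2 = 31, 31 ≡ 5 (mod 13), inverse of 31 mod 13 is 8 (check: 5 × 8 = 40 ≡ 1 (mod 13))
Combine: y ≡ Σ r_i×M_i×(M_i⁻¹ mod m_i) = 2×13×12 + 12×31×8 = 312 + 2976 = 3288
3288 mod 403 = 64
y ≡ 64 (mod 403)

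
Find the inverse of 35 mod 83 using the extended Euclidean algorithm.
Extended GCD: 35(19) + 83(-8) = 1. So 35^(-1) ≡ 19 ≡ 19 (mod 83). Verify: 35 × 19 = 665 ≡ 1 (mod 83)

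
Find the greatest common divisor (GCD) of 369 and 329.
1

Using the Euclidean algorithm:
369 = 1 × 329 + 40
329 = 8 × 40 + 9
40 = 4 × 9 + 4
9 = 2 × 4 + 1
4 = 4 × 1 + 0

GCD(369, 329) = 1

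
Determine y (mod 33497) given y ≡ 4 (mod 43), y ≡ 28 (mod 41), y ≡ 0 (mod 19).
28728

Using the Chinese Remainder Theorem:
M = product of moduli = 33497
For equation 1: M_1 = 779, 779 ≡ 5 (mod 43), inverse of 779 mod 43 is 26 (check: 5 × 26 = 130 ≡ 1 (mod 43))
For equation 2: M_2 = 817, 817 ≡ 38 (mod 41), inverse of 817 mod 41 is 27 (check: 38 × 27 = 1026 ≡ 1 (mod 41))
For equation 3: M_3 = 1763, 1763 ≡ 15 (mod 19), inverse of 1763 mod 19 is 14 (check: 15 × 14 = 210 ≡ 1 (mod 19))
Combine: y ≡ Σ r_i×M_i×(M_i⁻¹ mod m_i) = 4×779×26 + 28×817×27 + 0×1763×14 = 81016 + 617652 + 0 = 698668
698668 mod 33497 = 28728
y ≡ 28728 (mod 33497)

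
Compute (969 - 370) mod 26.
1

(969 - 370) = 599
599 mod 26 = 1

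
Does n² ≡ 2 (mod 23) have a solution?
By Euler's criterion: 2^{11} ≡ 1 (mod 23). Since this equals 1, 2 is a QR.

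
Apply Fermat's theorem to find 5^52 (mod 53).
By Fermat's Little Theorem, 5^{52} ≡ 1 (mod 53) since 53 is prime and gcd(5, 53) = 1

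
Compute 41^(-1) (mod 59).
36

Using Extended Euclidean Algorithm:
gcd(41, 59) = 1
Bezout coefficients: 41 × -23 + 59 × 16 = 1
So 41 × -23 ≡ 1 (mod 59)
The inverse is -23 mod 59 = 36
Verification: 41 × 36 = 1476 = 25 × 59 + 1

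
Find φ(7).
6

Prime factorization: 7 = 7
Using the formula φ(n) = n × Π(1 - 1/p) for each prime factor p:
φ(7) = 7 × (1 - 1/7)
φ(7) = 6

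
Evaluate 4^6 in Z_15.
6 = 4 + 2 (binary 110). Repeated squaring mod 15: 4^1 ≡ 4; 4^2 ≡ 4² = 16 ≡ 1; 4^4 ≡ 1² = 1 ≡ 1. Multiply: 4^6 = 4^4 × 4^2 ≡ 1 × 1 (mod 15): 1 × 1 = 1 ≡ 1. So 4^6 ≡ 1 (mod 15).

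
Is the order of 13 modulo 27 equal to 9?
Yes, ord_27(13) = 9.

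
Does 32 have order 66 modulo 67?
p - 1 = 66 has prime divisors 2, 3, 11. Check 32^(66/q) mod 67 for each: 32^(66/2) = 32^33 ≡ 66, 32^(66/3) = 32^22 ≡ 29, 32^(66/11) = 32^6 ≡ 25 (mod 67). None of these is 1, so 32 has order 66 = φ(67), so it is a primitive root mod 67.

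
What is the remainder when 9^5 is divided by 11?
5 = 4 + 1 (binary 101). Repeated squaring mod 11: 9^1 ≡ 9; 9^2 ≡ 9² = 81 ≡ 4; 9^4 ≡ 4² = 16 ≡ 5. Multiply: 9^5 = 9^4 × 9^1 ≡ 5 × 9 (mod 11): 5 × 9 = 45 ≡ 1. So 9^5 ≡ 1 (mod 11).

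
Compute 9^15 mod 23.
Using repeated squaring. 15 = 8 + 4 + 2 + 1 (binary 1111). Repeated squaring mod 23: 9^1 ≡ 9; 9^2 ≡ 9² = 81 ≡ 12; 9^4 ≡ 12² = 144 ≡ 6; 9^8 ≡ 6² = 36 ≡ 13. Multiply: 9^15 = 9^8 × 9^4 × 9^2 × 9^1 ≡ 13 × 6 × 12 × 9 (mod 23): 13 × 6 = 78 ≡ 9; 9 × 12 = 108 ≡ 16; 16 × 9 = 144 ≡ 6. So 9^15 ≡ 6 (mod 23).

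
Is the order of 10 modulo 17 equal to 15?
No, the actual order is 16, not 15.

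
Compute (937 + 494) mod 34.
3

(937 + 494) = 1431
1431 mod 34 = 3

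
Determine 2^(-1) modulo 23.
2^(-1) ≡ 12 (mod 23). Verification: 2 × 12 = 24 ≡ 1 (mod 23)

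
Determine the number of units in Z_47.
46

Prime factorization: 47 = 47
Using the formula φ(n) = n × Π(1 - 1/p) for each prime factor p:
φ(47) = 47 × (1 - 1/47)
φ(47) = 46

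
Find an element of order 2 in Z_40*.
9 has order 2 mod 40 since 9^{2} ≡ 1 (mod 40) and no smaller power works.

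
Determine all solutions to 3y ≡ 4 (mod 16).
12

Since gcd(3, 16) = 1 divides 4, a solution exists.
Multiply both sides by the inverse of 3 mod 16:
  3^(-1) mod 16 = 11
  x ≡ 11 × 4 ≡ 44 ≡ 12 (mod 16)
Verification: 3 × 12 = 36 = 2 × 16 + 4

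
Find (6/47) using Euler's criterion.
(6/47) = 6^{23} mod 47 = 1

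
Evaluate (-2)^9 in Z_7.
(-2) ≡ 5 (mod 7). 9 = 8 + 1 (binary 1001). Repeated squaring mod 7: 5^1 ≡ 5; 5^2 ≡ 5² = 25 ≡ 4; 5^4 ≡ 4² = 16 ≡ 2; 5^8 ≡ 2² = 4 ≡ 4. Multiply: (-2)^9 ≡ 5^8 × 5^1 ≡ 4 × 5 (mod 7): 4 × 5 = 20 ≡ 6. So (-2)^9 ≡ 6 (mod 7).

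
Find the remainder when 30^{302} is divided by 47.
By Fermat: 30^{46} ≡ 1 (mod 47). 302 = 6×46 + 26. So 30^{302} ≡ 30^{26} ≡ 25 (mod 47)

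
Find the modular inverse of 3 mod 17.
3^(-1) ≡ 6 (mod 17). Verification: 3 × 6 = 18 ≡ 1 (mod 17)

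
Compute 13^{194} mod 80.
9

Using successive squaring:
Binary expansion of 194: 11000010
Powers of 13 mod 80 (each is the square of the previous):
  13^1 ≡ 13 (mod 80)
  13^2 ≡ 13² = 169 ≡ 9 (mod 80)
  13^4 ≡ 9² = 81 ≡ 1 (mod 80)
  13^8 ≡ 1² = 1 ≡ 1 (mod 80)
  13^16 ≡ 1² = 1 ≡ 1 (mod 80)
  13^32 ≡ 1² = 1 ≡ 1 (mod 80)
  13^64 ≡ 1² = 1 ≡ 1 (mod 80)
  13^128 ≡ 1² = 1 ≡ 1 (mod 80)
194 = 128 + 64 + 2, so 13^194 = 13^128 × 13^64 × 13^2 ≡ 1 × 1 × 9 (mod 80)
Multiplying step by step:
  1 × 1 = 1 ≡ 1 (mod 80)
  1 × 9 = 9 ≡ 9 (mod 80)
Result: 13^194 ≡ 9 (mod 80)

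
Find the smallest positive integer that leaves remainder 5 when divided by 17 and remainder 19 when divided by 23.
M = 17 × 23 = 391. M₁ = 23, y₁ ≡ 3 (mod 17). M₂ = 17, y₂ ≡ 19 (mod 23). k = 5×23×3 + 19×17×19 ≡ 226 (mod 391). The smallest positive such number is 226.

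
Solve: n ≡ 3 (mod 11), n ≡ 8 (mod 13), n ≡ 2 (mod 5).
M = 11 × 13 × 5 = 715. M₁ = 65, y₁ ≡ 10 (mod 11). M₂ = 55, y₂ ≡ 9 (mod 13). M₃ = 143, y₃ ≡ 2 (mod 5). n = 3×65×10 + 8×55×9 + 2×143×2 ≡ 47 (mod 715)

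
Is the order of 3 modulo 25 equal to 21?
No, the actual order is 20, not 21.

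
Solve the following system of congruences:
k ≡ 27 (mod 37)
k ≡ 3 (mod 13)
471

Using the Chinese Remainder Theorem:
M = product of moduli = 481
For equation 1: M_1 = 13, 13 ≡ 13 (mod 37), inverse of 13 mod 37 is 20 (check: 13 × 20 = 260 ≡ 1 (mod 37))
For equation 2: M_2 = 37, 37 ≡ 11 (mod 13), inverse of 37 mod 13 is 6 (check: 11 × 6 = 66 ≡ 1 (mod 13))
Combine: k ≡ Σ r_i×M_i×(M_i⁻¹ mod m_i) = 27×13×20 + 3×37×6 = 7020 + 666 = 7686
7686 mod 481 = 471
k ≡ 471 (mod 481)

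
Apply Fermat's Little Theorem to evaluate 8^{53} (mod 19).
12

By Fermat's Little Theorem, a^(p-1) ≡ 1 (mod p) for prime p and gcd(a, p) = 1
Here p = 19, so 8^18 ≡ 1 (mod 19)
We can reduce the exponent: 53 mod 18 = 17
So 8^53 ≡ 8^17 (mod 19)
Computing: 8^17 mod 19 = 12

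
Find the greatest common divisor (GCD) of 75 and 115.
5

Using the Euclidean algorithm:
75 = 0 × 115 + 75
115 = 1 × 75 + 40
75 = 1 × 40 + 35
40 = 1 × 35 + 5
35 = 7 × 5 + 0

GCD(75, 115) = 5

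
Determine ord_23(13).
Powers of 13 mod 23: 13^1≡13, 13^2≡8, 13^3≡12, 13^4≡18, 13^5≡4, 13^6≡6, 13^7≡9, 13^8≡2, 13^9≡3, 13^10≡16, 13^11≡1. Order = 11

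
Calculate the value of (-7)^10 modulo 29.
(-7) ≡ 22 (mod 29). 10 = 8 + 2 (binary 1010). Repeated squaring mod 29: 22^1 ≡ 22; 22^2 ≡ 22² = 484 ≡ 20; 22^4 ≡ 20² = 400 ≡ 23; 22^8 ≡ 23² = 529 ≡ 7. Multiply: (-7)^10 ≡ 22^8 × 22^2 ≡ 7 × 20 (mod 29): 7 × 20 = 140 ≡ 24. So (-7)^10 ≡ 24 (mod 29).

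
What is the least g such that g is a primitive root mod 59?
p - 1 = 58 has prime divisors 2, 29. h is a primitive root mod 59 iff h^(58/q) ≢ 1 (mod 59) for each such q.
h = 2: 2^29 ≡ 58, 2^2 ≡ 4 (mod 59); none is 1, so 2 has order 58 and is a primitive root.
The smallest primitive root mod 59 is g = 2.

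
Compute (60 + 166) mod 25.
1

(60 + 166) = 226
226 mod 25 = 1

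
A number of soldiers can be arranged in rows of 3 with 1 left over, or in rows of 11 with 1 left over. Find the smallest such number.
M = 3 × 11 = 33. M₁ = 11, y₁ ≡ 2 (mod 3). M₂ = 3, y₂ ≡ 4 (mod 11). x = 1×11×2 + 1×3×4 ≡ 1 (mod 33). The smallest positive such number is 1.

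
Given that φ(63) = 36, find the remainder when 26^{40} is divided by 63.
By Euler: 26^{36} ≡ 1 (mod 63) since gcd(26, 63) = 1. 40 = 1×36 + 4. So 26^{40} ≡ 26^{4} ≡ 37 (mod 63)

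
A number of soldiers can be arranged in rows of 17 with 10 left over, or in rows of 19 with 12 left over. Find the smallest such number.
M = 17 × 19 = 323. M₁ = 19, y₁ ≡ 9 (mod 17). M₂ = 17, y₂ ≡ 9 (mod 19). n = 10×19×9 + 12×17×9 ≡ 316 (mod 323). The smallest positive such number is 316.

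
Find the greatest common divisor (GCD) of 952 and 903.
7

Using the Euclidean algorithm:
952 = 1 × 903 + 49
903 = 18 × 49 + 21
49 = 2 × 21 + 7
21 = 3 × 7 + 0

GCD(952, 903) = 7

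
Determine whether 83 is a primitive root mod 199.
p - 1 = 198 has prime divisors 2, 3, 11. Check 83^(198/q) mod 199 for each: 83^(198/2) = 83^99 ≡ 198, 83^(198/3) = 83^66 ≡ 1, 83^(198/11) = 83^18 ≡ 61 (mod 199). Since 83^66 ≡ 1 (mod 199), the order of 83 divides 66 (in fact the order is 66) ≠ 198, so it is not a primitive root.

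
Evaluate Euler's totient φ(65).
48

Prime factorization: 65 = 5 × 13
Using the formula φ(n) = n × Π(1 - 1/p) for each prime factor p:
φ(65) = 65 × (1 - 1/5) × (1 - 1/13)
φ(65) = 48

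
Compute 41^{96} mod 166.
161

Using successive squaring:
Binary expansion of 96: 1100000
Powers of 41 mod 166 (each is the square of the previous):
  41^1 ≡ 41 (mod 166)
  41^2 ≡ 41² = 1681 ≡ 21 (mod 166)
  41^4 ≡ 21² = 441 ≡ 109 (mod 166)
  41^8 ≡ 109² = 11881 ≡ 95 (mod 166)
  41^16 ≡ 95² = 9025 ≡ 61 (mod 166)
  41^32 ≡ 61² = 3721 ≡ 69 (mod 166)
  41^64 ≡ 69² = 4761 ≡ 113 (mod 166)
96 = 64 + 32, so 41^96 = 41^64 × 41^32 ≡ 113 × 69 (mod 166)
Multiplying step by step:
  113 × 69 = 7797 ≡ 161 (mod 166)
Result: 41^96 ≡ 161 (mod 166)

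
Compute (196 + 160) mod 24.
20

(196 + 160) = 356
356 mod 24 = 20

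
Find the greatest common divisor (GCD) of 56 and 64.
8

Using the Euclidean algorithm:
56 = 0 × 64 + 56
64 = 1 × 56 + 8
56 = 7 × 8 + 0

GCD(56, 64) = 8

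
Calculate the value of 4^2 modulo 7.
2 = 2 (binary 10). Repeated squaring mod 7: 4^1 ≡ 4; 4^2 ≡ 4² = 16 ≡ 2. So 4^2 ≡ 2 (mod 7).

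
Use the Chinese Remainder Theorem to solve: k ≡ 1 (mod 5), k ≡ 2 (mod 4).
M = 5 × 4 = 20. M₁ = 4, y₁ ≡ 4 (mod 5). M₂ = 5, y₂ ≡ 1 (mod 4). k = 1×4×4 + 2×5×1 ≡ 6 (mod 20)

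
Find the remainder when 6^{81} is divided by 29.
By Fermat: 6^{28} ≡ 1 (mod 29). 81 = 2×28 + 25. So 6^{81} ≡ 6^{25} ≡ 9 (mod 29)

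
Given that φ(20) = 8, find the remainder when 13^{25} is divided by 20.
By Euler: 13^{8} ≡ 1 (mod 20) since gcd(13, 20) = 1. 25 = 3×8 + 1. So 13^{25} ≡ 13^{1} ≡ 13 (mod 20)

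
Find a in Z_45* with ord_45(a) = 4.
8 has order 4 mod 45 since 8^{4} ≡ 1 (mod 45) and no smaller power works.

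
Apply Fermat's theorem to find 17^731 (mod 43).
By Fermat: 17^{42} ≡ 1 (mod 43). 731 ≡ 17 (mod 42). So 17^{731} ≡ 17^{17} ≡ 23 (mod 43)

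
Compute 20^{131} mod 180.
140

Using successive squaring:
Binary expansion of 131: 10000011
Powers of 20 mod 180 (each is the square of the previous):
  20^1 ≡ 20 (mod 180)
  20^2 ≡ 20² = 400 ≡ 40 (mod 180)
  20^4 ≡ 40² = 1600 ≡ 160 (mod 180)
  20^8 ≡ 160² = 25600 ≡ 40 (mod 180)
  20^16 ≡ 40² = 1600 ≡ 160 (mod 180)
  20^32 ≡ 160² = 25600 ≡ 40 (mod 180)
  20^64 ≡ 40² = 1600 ≡ 160 (mod 180)
  20^128 ≡ 160² = 25600 ≡ 40 (mod 180)
131 = 128 + 2 + 1, so 20^131 = 20^128 × 20^2 × 20^1 ≡ 40 × 40 × 20 (mod 180)
Multiplying step by step:
  40 × 40 = 1600 ≡ 160 (mod 180)
  160 × 20 = 3200 ≡ 140 (mod 180)
Result: 20^131 ≡ 140 (mod 180)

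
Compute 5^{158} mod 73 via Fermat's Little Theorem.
6

By Fermat's Little Theorem, a^(p-1) ≡ 1 (mod p) for prime p and gcd(a, p) = 1
Here p = 73, so 5^72 ≡ 1 (mod 73)
We can reduce the exponent: 158 mod 72 = 14
So 5^158 ≡ 5^14 (mod 73)
Computing: 5^14 mod 73 = 6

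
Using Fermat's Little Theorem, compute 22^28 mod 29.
By Fermat's Little Theorem, 22^{28} ≡ 1 (mod 29) since 29 is prime and gcd(22, 29) = 1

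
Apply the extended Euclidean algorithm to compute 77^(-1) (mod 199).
Extended GCD: 77(-31) + 199(12) = 1. So 77^(-1) ≡ 168 ≡ 168 (mod 199). Verify: 77 × 168 = 12936 ≡ 1 (mod 199)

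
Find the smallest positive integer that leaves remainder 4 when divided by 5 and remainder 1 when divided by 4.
M = 5 × 4 = 20. M₁ = 4, y₁ ≡ 4 (mod 5). M₂ = 5, y₂ ≡ 1 (mod 4). x = 4×4×4 + 1×5×1 ≡ 9 (mod 20). The smallest positive such number is 9.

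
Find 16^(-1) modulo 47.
3

Using Extended Euclidean Algorithm:
gcd(16, 47) = 1
Bezout coefficients: 16 × 3 + 47 × -1 = 1
So 16 × 3 ≡ 1 (mod 47)
The inverse is 3 mod 47 = 3
Verification: 16 × 3 = 48 = 1 × 47 + 1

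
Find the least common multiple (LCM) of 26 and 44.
572

First find GCD(26, 44) using the Euclidean algorithm:
26 = 0 × 44 + 26
44 = 1 × 26 + 18
26 = 1 × 18 + 8
18 = 2 × 8 + 2
8 = 4 × 2 + 0
GCD(26, 44) = 2

LCM formula: LCM(a, b) = (a × b) / GCD(a, b)
LCM(26, 44) = (26 × 44) / 2
LCM(26, 44) = 1144 / 2
LCM(26, 44) = 572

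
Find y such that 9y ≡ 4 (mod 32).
4

Since gcd(9, 32) = 1 divides 4, a solution exists.
Multiply both sides by the inverse of 9 mod 32:
  9^(-1) mod 32 = 25
  x ≡ 25 × 4 ≡ 100 ≡ 4 (mod 32)
Verification: 9 × 4 = 36 = 1 × 32 + 4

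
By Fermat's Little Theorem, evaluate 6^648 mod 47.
By Fermat: 6^{46} ≡ 1 (mod 47). 648 ≡ 4 (mod 46). So 6^{648} ≡ 6^{4} ≡ 27 (mod 47)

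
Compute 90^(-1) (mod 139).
90^(-1) ≡ 17 (mod 139). Verification: 90 × 17 = 1530 ≡ 1 (mod 139)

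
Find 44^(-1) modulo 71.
21

Using Extended Euclidean Algorithm:
gcd(44, 71) = 1
Bezout coefficients: 44 × 21 + 71 × -13 = 1
So 44 × 21 ≡ 1 (mod 71)
The inverse is 21 mod 71 = 21
Verification: 44 × 21 = 924 = 13 × 71 + 1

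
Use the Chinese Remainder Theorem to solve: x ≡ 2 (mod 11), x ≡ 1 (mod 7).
57

Using the Chinese Remainder Theorem:
M = product of moduli = 77
For equation 1: M_1 = 7, 7 ≡ 7 (mod 11), inverse of 7 mod 11 is 8 (check: 7 × 8 = 56 ≡ 1 (mod 11))
For equation 2: M_2 = 11, 11 ≡ 4 (mod 7), inverse of 11 mod 7 is 2 (check: 4 × 2 = 8 ≡ 1 (mod 7))
Combine: x ≡ Σ r_i×M_i×(M_i⁻¹ mod m_i) = 2×7×8 + 1×11×2 = 112 + 22 = 134
134 mod 77 = 57
x ≡ 57 (mod 77)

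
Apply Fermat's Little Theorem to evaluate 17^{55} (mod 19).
17

By Fermat's Little Theorem, a^(p-1) ≡ 1 (mod p) for prime p and gcd(a, p) = 1
Here p = 19, so 17^18 ≡ 1 (mod 19)
We can reduce the exponent: 55 mod 18 = 1
So 17^55 ≡ 17^1 (mod 19)
Computing: 17^1 mod 19 = 17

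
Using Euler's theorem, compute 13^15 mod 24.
By Euler: 13^{8} ≡ 1 (mod 24) since gcd(13, 24) = 1. 15 = 1×8 + 7. So 13^{15} ≡ 13^{7} ≡ 13 (mod 24)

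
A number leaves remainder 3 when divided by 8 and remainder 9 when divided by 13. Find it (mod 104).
M = 8 × 13 = 104. M₁ = 13, y₁ ≡ 5 (mod 8). M₂ = 8, y₂ ≡ 5 (mod 13). x = 3×13×5 + 9×8×5 ≡ 35 (mod 104)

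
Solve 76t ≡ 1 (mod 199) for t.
76^(-1) ≡ 55 (mod 199). Verification: 76 × 55 = 4180 ≡ 1 (mod 199)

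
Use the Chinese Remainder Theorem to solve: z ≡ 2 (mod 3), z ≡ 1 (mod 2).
M = 3 × 2 = 6. M₁ = 2, y₁ ≡ 2 (mod 3). M₂ = 3, y₂ ≡ 1 (mod 2). z = 2×2×2 + 1×3×1 ≡ 5 (mod 6)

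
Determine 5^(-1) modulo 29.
5^(-1) ≡ 6 (mod 29). Verification: 5 × 6 = 30 ≡ 1 (mod 29)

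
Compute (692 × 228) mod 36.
24

(692 × 228) = 157776
157776 mod 36 = 24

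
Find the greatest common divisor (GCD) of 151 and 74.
1

Using the Euclidean algorithm:
151 = 2 × 74 + 3
74 = 24 × 3 + 2
3 = 1 × 2 + 1
2 = 2 × 1 + 0

GCD(151, 74) = 1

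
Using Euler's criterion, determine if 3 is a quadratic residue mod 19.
By Euler's criterion: 3^{9} ≡ 18 (mod 19). Since this equals -1 (≡ 18), 3 is not a QR.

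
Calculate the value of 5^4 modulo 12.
4 = 4 (binary 100). Repeated squaring mod 12: 5^1 ≡ 5; 5^2 ≡ 5² = 25 ≡ 1; 5^4 ≡ 1² = 1 ≡ 1. So 5^4 ≡ 1 (mod 12).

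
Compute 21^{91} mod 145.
41

Using successive squaring:
Binary expansion of 91: 1011011
Powers of 21 mod 145 (each is the square of the previous):
  21^1 ≡ 21 (mod 145)
  21^2 ≡ 21² = 441 ≡ 6 (mod 145)
  21^4 ≡ 6² = 36 ≡ 36 (mod 145)
  21^8 ≡ 36² = 1296 ≡ 136 (mod 145)
  21^16 ≡ 136² = 18496 ≡ 81 (mod 145)
  21^32 ≡ 81² = 6561 ≡ 36 (mod 145)
  21^64 ≡ 36² = 1296 ≡ 136 (mod 145)
91 = 64 + 16 + 8 + 2 + 1, so 21^91 = 21^64 × 21^16 × 21^8 × 21^2 × 21^1 ≡ 136 × 81 × 136 × 6 × 21 (mod 145)
Multiplying step by step:
  136 × 81 = 11016 ≡ 141 (mod 145)
  141 × 136 = 19176 ≡ 36 (mod 145)
  36 × 6 = 216 ≡ 71 (mod 145)
  71 × 21 = 1491 ≡ 41 (mod 145)
Result: 21^91 ≡ 41 (mod 145)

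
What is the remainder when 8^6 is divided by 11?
6 = 4 + 2 (binary 110). Repeated squaring mod 11: 8^1 ≡ 8; 8^2 ≡ 8² = 64 ≡ 9; 8^4 ≡ 9² = 81 ≡ 4. Multiply: 8^6 = 8^4 × 8^2 ≡ 4 × 9 (mod 11): 4 × 9 = 36 ≡ 3. So 8^6 ≡ 3 (mod 11).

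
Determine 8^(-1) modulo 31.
8^(-1) ≡ 4 (mod 31). Verification: 8 × 4 = 32 ≡ 1 (mod 31)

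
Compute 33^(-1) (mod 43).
33^(-1) ≡ 30 (mod 43). Verification: 33 × 30 = 990 ≡ 1 (mod 43)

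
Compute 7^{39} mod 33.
19

Using successive squaring:
Binary expansion of 39: 100111
Powers of 7 mod 33 (each is the square of the previous):
  7^1 ≡ 7 (mod 33)
  7^2 ≡ 7² = 49 ≡ 16 (mod 33)
  7^4 ≡ 16² = 256 ≡ 25 (mod 33)
  7^8 ≡ 25² = 625 ≡ 31 (mod 33)
  7^16 ≡ 31² = 961 ≡ 4 (mod 33)
  7^32 ≡ 4² = 16 ≡ 16 (mod 33)
39 = 32 + 4 + 2 + 1, so 7^39 = 7^32 × 7^4 × 7^2 × 7^1 ≡ 16 × 25 × 16 × 7 (mod 33)
Multiplying step by step:
  16 × 25 = 400 ≡ 4 (mod 33)
  4 × 16 = 64 ≡ 31 (mod 33)
  31 × 7 = 217 ≡ 19 (mod 33)
Result: 7^39 ≡ 19 (mod 33)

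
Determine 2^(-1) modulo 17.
2^(-1) ≡ 9 (mod 17). Verification: 2 × 9 = 18 ≡ 1 (mod 17)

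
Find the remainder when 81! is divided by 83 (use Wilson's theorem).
(82)! = (81)! × (82) ≡ -1 (mod 83). So (81)! ≡ -1 × (82)^(-1) ≡ (-1)×(-1) = 1 (mod 83)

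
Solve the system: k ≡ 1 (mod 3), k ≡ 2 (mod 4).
M = 3 × 4 = 12. M₁ = 4, y₁ ≡ 1 (mod 3). M₂ = 3, y₂ ≡ 3 (mod 4). k = 1×4×1 + 2×3×3 ≡ 10 (mod 12)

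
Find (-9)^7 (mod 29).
(-9) ≡ 20 (mod 29). 7 = 4 + 2 + 1 (binary 111). Repeated squaring mod 29: 20^1 ≡ 20; 20^2 ≡ 20² = 400 ≡ 23; 20^4 ≡ 23² = 529 ≡ 7. Multiply: (-9)^7 ≡ 20^4 × 20^2 × 20^1 ≡ 7 × 23 × 20 (mod 29): 7 × 23 = 161 ≡ 16; 16 × 20 = 320 ≡ 1. So (-9)^7 ≡ 1 (mod 29).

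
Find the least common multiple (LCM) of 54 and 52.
1404

First find GCD(54, 52) using the Euclidean algorithm:
54 = 1 × 52 + 2
52 = 26 × 2 + 0
GCD(54, 52) = 2

LCM formula: LCM(a, b) = (a × b) / GCD(a, b)
LCM(54, 52) = (54 × 52) / 2
LCM(54, 52) = 2808 / 2
LCM(54, 52) = 1404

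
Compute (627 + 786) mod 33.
27

(627 + 786) = 1413
1413 mod 33 = 27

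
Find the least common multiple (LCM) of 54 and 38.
1026

First find GCD(54, 38) using the Euclidean algorithm:
54 = 1 × 38 + 16
38 = 2 × 16 + 6
16 = 2 × 6 + 4
6 = 1 × 4 + 2
4 = 2 × 2 + 0
GCD(54, 38) = 2

LCM formula: LCM(a, b) = (a × b) / GCD(a, b)
LCM(54, 38) = (54 × 38) / 2
LCM(54, 38) = 2052 / 2
LCM(54, 38) = 1026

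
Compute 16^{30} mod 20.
16

Using successive squaring:
Binary expansion of 30: 11110
Powers of 16 mod 20 (each is the square of the previous):
  16^1 ≡ 16 (mod 20)
  16^2 ≡ 16² = 256 ≡ 16 (mod 20)
  16^4 ≡ 16² = 256 ≡ 16 (mod 20)
  16^8 ≡ 16² = 256 ≡ 16 (mod 20)
  16^16 ≡ 16² = 256 ≡ 16 (mod 20)
30 = 16 + 8 + 4 + 2, so 16^30 = 16^16 × 16^8 × 16^4 × 16^2 ≡ 16 × 16 × 16 × 16 (mod 20)
Multiplying step by step:
  16 × 16 = 256 ≡ 16 (mod 20)
  16 × 16 = 256 ≡ 16 (mod 20)
  16 × 16 = 256 ≡ 16 (mod 20)
Result: 16^30 ≡ 16 (mod 20)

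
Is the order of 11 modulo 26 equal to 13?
No, the actual order is 12, not 13.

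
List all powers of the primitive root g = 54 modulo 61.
g^1, g^2, ..., g^{60} mod 61: {54, 49, 23, 22, 29, 41, 18, 57, 28, 48, 30, 34, 6, 19, 50, 16, 10, 52, 2, 47, 37, 46, 44, 58, 21, 36, 53, 56, 35, 60, 7, 12, 38, 39, 32, 20, 43, 4, 33, 13, 31, 27, 55, 42, 11, 45, 51, 9, 59, 14, 24, 15, 17, 3, 40, 25, 8, 5, 26, 1}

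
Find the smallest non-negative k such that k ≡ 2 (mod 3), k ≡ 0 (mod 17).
17

Using the Chinese Remainder Theorem:
M = product of moduli = 51
For equation 1: M_1 = 17, 17 ≡ 2 (mod 3), inverse of 17 mod 3 is 2 (check: 2 × 2 = 4 ≡ 1 (mod 3))
For equation 2: M_2 = 3, 3 ≡ 3 (mod 17), inverse of 3 mod 17 is 6 (check: 3 × 6 = 18 ≡ 1 (mod 17))
Combine: k ≡ Σ r_i×M_i×(M_i⁻¹ mod m_i) = 2×17×2 + 0×3×6 = 68 + 0 = 68
68 mod 51 = 17
k ≡ 17 (mod 51)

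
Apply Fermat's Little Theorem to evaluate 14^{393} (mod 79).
58

By Fermat's Little Theorem, a^(p-1) ≡ 1 (mod p) for prime p and gcd(a, p) = 1
Here p = 79, so 14^78 ≡ 1 (mod 79)
We can reduce the exponent: 393 mod 78 = 3
So 14^393 ≡ 14^3 (mod 79)
Computing: 14^3 mod 79 = 58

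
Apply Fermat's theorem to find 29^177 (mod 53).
By Fermat: 29^{52} ≡ 1 (mod 53). 177 = 3×52 + 21. So 29^{177} ≡ 29^{21} ≡ 37 (mod 53)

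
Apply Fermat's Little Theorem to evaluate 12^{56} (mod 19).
11

By Fermat's Little Theorem, a^(p-1) ≡ 1 (mod p) for prime p and gcd(a, p) = 1
Here p = 19, so 12^18 ≡ 1 (mod 19)
We can reduce the exponent: 56 mod 18 = 2
So 12^56 ≡ 12^2 (mod 19)
Computing: 12^2 mod 19 = 11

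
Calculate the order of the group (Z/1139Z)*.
1056

Prime factorization: 1139 = 17 × 67
Using the formula φ(n) = n × Π(1 - 1/p) for each prime factor p:
φ(1139) = 1139 × (1 - 1/17) × (1 - 1/67)
φ(1139) = 1056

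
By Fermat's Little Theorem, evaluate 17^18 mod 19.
By Fermat's Little Theorem, 17^{18} ≡ 1 (mod 19) since 19 is prime and gcd(17, 19) = 1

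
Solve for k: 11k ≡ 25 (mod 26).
7

Since gcd(11, 26) = 1 divides 25, a solution exists.
Multiply both sides by the inverse of 11 mod 26:
  11^(-1) mod 26 = 19
  x ≡ 19 × 25 ≡ 475 ≡ 7 (mod 26)
Verification: 11 × 7 = 77 = 2 × 26 + 25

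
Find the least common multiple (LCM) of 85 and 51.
255

First find GCD(85, 51) using the Euclidean algorithm:
85 = 1 × 51 + 34
51 = 1 × 34 + 17
34 = 2 × 17 + 0
GCD(85, 51) = 17

LCM formula: LCM(a, b) = (a × b) / GCD(a, b)
LCM(85, 51) = (85 × 51) / 17
LCM(85, 51) = 4335 / 17
LCM(85, 51) = 255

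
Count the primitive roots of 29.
12

The number of primitive roots modulo p is φ(p-1) = φ(28)
φ(28) = 12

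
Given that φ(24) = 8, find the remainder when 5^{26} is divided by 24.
By Euler: 5^{8} ≡ 1 (mod 24) since gcd(5, 24) = 1. 26 = 3×8 + 2. So 5^{26} ≡ 5^{2} ≡ 1 (mod 24)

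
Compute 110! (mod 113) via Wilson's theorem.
(112)! = (110)! × (111) × (112) ≡ -1 (mod 113). So (110)! ≡ -1 × [(112)(111)]^(-1) ≡ 56 (mod 113)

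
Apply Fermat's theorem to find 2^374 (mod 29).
By Fermat: 2^{28} ≡ 1 (mod 29). 374 ≡ 10 (mod 28). So 2^{374} ≡ 2^{10} ≡ 9 (mod 29)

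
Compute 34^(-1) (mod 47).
18

Using Extended Euclidean Algorithm:
gcd(34, 47) = 1
Bezout coefficients: 34 × 18 + 47 × -13 = 1
So 34 × 18 ≡ 1 (mod 47)
The inverse is 18 mod 47 = 18
Verification: 34 × 18 = 612 = 13 × 47 + 1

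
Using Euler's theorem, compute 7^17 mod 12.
By Euler: 7^{4} ≡ 1 (mod 12) since gcd(7, 12) = 1. 17 = 4×4 + 1. So 7^{17} ≡ 7^{1} ≡ 7 (mod 12)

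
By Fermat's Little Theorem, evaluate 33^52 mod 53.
By Fermat's Little Theorem, 33^{52} ≡ 1 (mod 53) since 53 is prime and gcd(33, 53) = 1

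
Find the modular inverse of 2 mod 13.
2^(-1) ≡ 7 (mod 13). Verification: 2 × 7 = 14 ≡ 1 (mod 13)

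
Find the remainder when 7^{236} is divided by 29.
By Fermat: 7^{28} ≡ 1 (mod 29). 236 = 8×28 + 12. So 7^{236} ≡ 7^{12} ≡ 16 (mod 29)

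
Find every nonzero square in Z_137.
QRs mod 137: {1, 2, 4, 7, 8, 9, 11, 14, 15, 16, 17, 18, 19, 22, 25, 28, 30, 32, 34, 36, 37, 38, 39, 44, 49, 50, 56, 59, 60, 61, 63, 64, 65, 68, 69, 72, 73, 74, 76, 77, 78, 81, 87, 88, 93, 98, 99, 100, 101, 103, 105, 107, 109, 112, 115, 118, 119, 120, 121, 122, 123, 126, 128, 129, 130, 133, 135, 136}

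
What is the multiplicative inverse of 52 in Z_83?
52^(-1) ≡ 8 (mod 83). Verification: 52 × 8 = 416 ≡ 1 (mod 83)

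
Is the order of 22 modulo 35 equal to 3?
No, the actual order is 4, not 3.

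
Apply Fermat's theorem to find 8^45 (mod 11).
By Fermat: 8^{10} ≡ 1 (mod 11). 45 = 4×10 + 5. So 8^{45} ≡ 8^{5} ≡ 10 (mod 11)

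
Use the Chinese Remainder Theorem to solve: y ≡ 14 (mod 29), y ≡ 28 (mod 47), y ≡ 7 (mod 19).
21648

Using the Chinese Remainder Theorem:
M = product of moduli = 25897
For equation 1: M_1 = 893, 893 ≡ 23 (mod 29), inverse of 893 mod 29 is 24 (check: 23 × 24 = 552 ≡ 1 (mod 29))
For equation 2: M_2 = 551, 551 ≡ 34 (mod 47), inverse of 551 mod 47 is 18 (check: 34 × 18 = 612 ≡ 1 (mod 47))
For equation 3: M_3 = 1363, 1363 ≡ 14 (mod 19), inverse of 1363 mod 19 is 15 (check: 14 × 15 = 210 ≡ 1 (mod 19))
Combine: y ≡ Σ r_i×M_i×(M_i⁻¹ mod m_i) = 14×893×24 + 28×551×18 + 7×1363×15 = 300048 + 277704 + 143115 = 720867
720867 mod 25897 = 21648
y ≡ 21648 (mod 25897)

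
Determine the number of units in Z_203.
168

Prime factorization: 203 = 7 × 29
Using the formula φ(n) = n × Π(1 - 1/p) for each prime factor p:
φ(203) = 203 × (1 - 1/7) × (1 - 1/29)
φ(203) = 168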